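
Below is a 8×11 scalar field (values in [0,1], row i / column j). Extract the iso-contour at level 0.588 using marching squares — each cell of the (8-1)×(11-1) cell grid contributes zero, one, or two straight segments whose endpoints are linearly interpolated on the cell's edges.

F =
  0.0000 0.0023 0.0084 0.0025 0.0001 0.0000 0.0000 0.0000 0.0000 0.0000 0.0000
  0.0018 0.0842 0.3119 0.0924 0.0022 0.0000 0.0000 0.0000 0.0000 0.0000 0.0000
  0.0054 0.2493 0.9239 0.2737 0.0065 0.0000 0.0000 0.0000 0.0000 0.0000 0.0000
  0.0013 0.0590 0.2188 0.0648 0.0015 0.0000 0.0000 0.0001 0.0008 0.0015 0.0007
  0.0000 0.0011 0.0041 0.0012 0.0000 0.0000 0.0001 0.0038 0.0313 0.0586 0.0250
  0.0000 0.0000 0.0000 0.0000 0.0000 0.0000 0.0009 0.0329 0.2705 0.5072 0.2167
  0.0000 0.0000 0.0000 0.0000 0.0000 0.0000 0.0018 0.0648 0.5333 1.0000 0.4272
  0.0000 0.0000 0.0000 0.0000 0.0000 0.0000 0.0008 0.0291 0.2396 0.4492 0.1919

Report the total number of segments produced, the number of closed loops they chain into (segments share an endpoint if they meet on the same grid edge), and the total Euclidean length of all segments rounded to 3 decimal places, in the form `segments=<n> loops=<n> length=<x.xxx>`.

cell (1,1): code 0100 → (1.451,2.000)–(2.000,1.502)
cell (1,2): code 1000 → (2.000,2.517)–(1.451,2.000)
cell (2,1): code 0010 → (2.000,1.502)–(2.476,2.000)
cell (2,2): code 0001 → (2.476,2.000)–(2.000,2.517)
cell (5,8): code 0100 → (5.164,9.000)–(6.000,8.117)
cell (5,9): code 1000 → (6.000,9.719)–(5.164,9.000)
cell (6,8): code 0010 → (6.000,8.117)–(6.748,9.000)
cell (6,9): code 0001 → (6.748,9.000)–(6.000,9.719)
total: 8 segments, chained into 2 closed loop(s), length Σ = 7.400161

segments=8 loops=2 length=7.400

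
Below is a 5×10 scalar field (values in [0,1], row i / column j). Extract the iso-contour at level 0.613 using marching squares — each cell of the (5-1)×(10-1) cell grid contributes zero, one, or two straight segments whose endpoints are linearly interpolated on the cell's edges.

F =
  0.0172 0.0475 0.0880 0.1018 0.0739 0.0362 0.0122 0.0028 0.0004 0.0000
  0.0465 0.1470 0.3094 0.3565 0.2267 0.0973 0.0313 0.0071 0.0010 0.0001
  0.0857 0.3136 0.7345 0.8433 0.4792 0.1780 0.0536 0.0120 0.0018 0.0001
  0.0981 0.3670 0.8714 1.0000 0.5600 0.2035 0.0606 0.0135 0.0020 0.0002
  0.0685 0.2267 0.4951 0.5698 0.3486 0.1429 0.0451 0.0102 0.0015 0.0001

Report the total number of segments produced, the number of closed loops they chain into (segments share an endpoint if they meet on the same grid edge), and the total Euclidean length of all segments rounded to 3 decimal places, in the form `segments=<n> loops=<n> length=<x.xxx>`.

cell (1,1): code 0100 → (1.714,2.000)–(2.000,1.711)
cell (1,2): code 1100 → (1.527,3.000)–(1.714,2.000)
cell (1,3): code 1000 → (2.000,3.633)–(1.527,3.000)
cell (2,1): code 0110 → (2.000,1.711)–(3.000,1.488)
cell (2,3): code 1001 → (3.000,3.880)–(2.000,3.633)
cell (3,1): code 0010 → (3.000,1.488)–(3.687,2.000)
cell (3,2): code 0011 → (3.687,2.000)–(3.900,3.000)
cell (3,3): code 0001 → (3.900,3.000)–(3.000,3.880)
total: 8 segments, chained into 1 closed loop(s), length Σ = 7.405488

segments=8 loops=1 length=7.405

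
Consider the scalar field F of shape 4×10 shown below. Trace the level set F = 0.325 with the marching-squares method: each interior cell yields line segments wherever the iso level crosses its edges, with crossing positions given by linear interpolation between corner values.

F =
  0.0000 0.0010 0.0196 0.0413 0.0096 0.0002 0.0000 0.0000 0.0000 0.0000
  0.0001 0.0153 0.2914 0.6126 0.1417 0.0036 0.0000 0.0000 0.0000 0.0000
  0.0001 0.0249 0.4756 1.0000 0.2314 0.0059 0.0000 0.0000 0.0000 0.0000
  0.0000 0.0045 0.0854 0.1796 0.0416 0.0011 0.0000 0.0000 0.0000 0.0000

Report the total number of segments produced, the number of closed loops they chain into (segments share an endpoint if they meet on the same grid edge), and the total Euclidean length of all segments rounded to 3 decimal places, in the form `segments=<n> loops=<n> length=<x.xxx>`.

cell (0,2): code 0100 → (0.497,3.000)–(1.000,2.105)
cell (0,3): code 1000 → (1.000,3.611)–(0.497,3.000)
cell (1,1): code 0100 → (1.182,2.000)–(2.000,1.666)
cell (1,2): code 1110 → (1.000,2.105)–(1.182,2.000)
cell (1,3): code 1001 → (2.000,3.878)–(1.000,3.611)
cell (2,1): code 0010 → (2.000,1.666)–(2.386,2.000)
cell (2,2): code 0011 → (2.386,2.000)–(2.823,3.000)
cell (2,3): code 0001 → (2.823,3.000)–(2.000,3.878)
total: 8 segments, chained into 1 closed loop(s), length Σ = 6.752516

segments=8 loops=1 length=6.753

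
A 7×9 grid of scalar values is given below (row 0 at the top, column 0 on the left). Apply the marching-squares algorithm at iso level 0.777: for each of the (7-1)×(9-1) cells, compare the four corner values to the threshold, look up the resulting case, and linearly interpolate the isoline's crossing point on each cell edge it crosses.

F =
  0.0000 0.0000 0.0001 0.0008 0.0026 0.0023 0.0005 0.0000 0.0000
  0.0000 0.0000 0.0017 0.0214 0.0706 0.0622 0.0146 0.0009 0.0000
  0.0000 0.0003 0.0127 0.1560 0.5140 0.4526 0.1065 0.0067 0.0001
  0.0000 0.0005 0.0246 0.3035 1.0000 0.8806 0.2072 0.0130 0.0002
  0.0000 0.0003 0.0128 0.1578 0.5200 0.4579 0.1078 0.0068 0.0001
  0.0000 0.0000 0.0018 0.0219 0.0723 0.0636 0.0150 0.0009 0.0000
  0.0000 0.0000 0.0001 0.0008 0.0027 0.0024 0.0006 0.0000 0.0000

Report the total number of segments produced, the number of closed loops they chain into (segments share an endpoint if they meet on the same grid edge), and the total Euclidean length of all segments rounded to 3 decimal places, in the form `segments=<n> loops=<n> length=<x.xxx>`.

cell (2,3): code 0100 → (2.541,4.000)–(3.000,3.680)
cell (2,4): code 1100 → (2.758,5.000)–(2.541,4.000)
cell (2,5): code 1000 → (3.000,5.154)–(2.758,5.000)
cell (3,3): code 0010 → (3.000,3.680)–(3.465,4.000)
cell (3,4): code 0011 → (3.465,4.000)–(3.245,5.000)
cell (3,5): code 0001 → (3.245,5.000)–(3.000,5.154)
total: 6 segments, chained into 1 closed loop(s), length Σ = 3.746953

segments=6 loops=1 length=3.747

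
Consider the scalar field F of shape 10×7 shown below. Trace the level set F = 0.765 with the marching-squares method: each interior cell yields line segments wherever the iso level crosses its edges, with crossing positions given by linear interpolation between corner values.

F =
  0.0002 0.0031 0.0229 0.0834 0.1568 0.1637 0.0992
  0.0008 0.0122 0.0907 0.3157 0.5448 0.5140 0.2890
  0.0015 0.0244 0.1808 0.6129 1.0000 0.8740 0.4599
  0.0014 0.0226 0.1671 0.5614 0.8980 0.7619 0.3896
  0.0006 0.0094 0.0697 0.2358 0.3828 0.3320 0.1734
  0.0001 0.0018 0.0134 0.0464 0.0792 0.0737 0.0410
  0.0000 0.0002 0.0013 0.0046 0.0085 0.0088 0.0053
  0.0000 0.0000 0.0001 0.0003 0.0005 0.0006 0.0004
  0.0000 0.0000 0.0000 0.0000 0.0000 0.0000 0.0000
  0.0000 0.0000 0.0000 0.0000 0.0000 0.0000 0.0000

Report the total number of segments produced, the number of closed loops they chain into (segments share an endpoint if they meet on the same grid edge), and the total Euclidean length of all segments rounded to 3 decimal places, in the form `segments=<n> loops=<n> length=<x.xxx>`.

cell (1,3): code 0100 → (1.484,4.000)–(2.000,3.393)
cell (1,4): code 1100 → (1.697,5.000)–(1.484,4.000)
cell (1,5): code 1000 → (2.000,5.263)–(1.697,5.000)
cell (2,3): code 0110 → (2.000,3.393)–(3.000,3.605)
cell (2,4): code 1011 → (3.000,4.977)–(2.972,5.000)
cell (2,5): code 0001 → (2.972,5.000)–(2.000,5.263)
cell (3,3): code 0010 → (3.000,3.605)–(3.258,4.000)
cell (3,4): code 0001 → (3.258,4.000)–(3.000,4.977)
total: 8 segments, chained into 1 closed loop(s), length Σ = 5.768755

segments=8 loops=1 length=5.769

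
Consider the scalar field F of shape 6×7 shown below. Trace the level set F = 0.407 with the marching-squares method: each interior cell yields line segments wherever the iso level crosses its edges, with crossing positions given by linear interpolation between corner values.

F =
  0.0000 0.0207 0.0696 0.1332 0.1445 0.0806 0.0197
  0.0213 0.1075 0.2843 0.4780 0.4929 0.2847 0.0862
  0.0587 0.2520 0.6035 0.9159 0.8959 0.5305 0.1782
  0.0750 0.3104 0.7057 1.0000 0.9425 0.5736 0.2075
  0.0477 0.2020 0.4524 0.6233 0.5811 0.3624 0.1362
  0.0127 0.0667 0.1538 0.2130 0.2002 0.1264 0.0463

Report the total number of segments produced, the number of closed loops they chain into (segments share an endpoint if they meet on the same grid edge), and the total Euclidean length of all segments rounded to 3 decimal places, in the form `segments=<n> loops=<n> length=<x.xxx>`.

segments=16 loops=1 length=12.464

cell (0,2): code 0100 → (0.794,3.000)–(1.000,2.633)
cell (0,3): code 1100 → (0.753,4.000)–(0.794,3.000)
cell (0,4): code 1000 → (1.000,4.413)–(0.753,4.000)
cell (1,1): code 0100 → (1.384,2.000)–(2.000,1.441)
cell (1,2): code 1110 → (1.000,2.633)–(1.384,2.000)
cell (1,4): code 1101 → (1.498,5.000)–(1.000,4.413)
cell (1,5): code 1000 → (2.000,5.351)–(1.498,5.000)
cell (2,1): code 0110 → (2.000,1.441)–(3.000,1.244)
cell (2,5): code 1001 → (3.000,5.455)–(2.000,5.351)
cell (3,1): code 0110 → (3.000,1.244)–(4.000,1.819)
cell (3,4): code 1011 → (4.000,4.796)–(3.789,5.000)
cell (3,5): code 0001 → (3.789,5.000)–(3.000,5.455)
cell (4,1): code 0010 → (4.000,1.819)–(4.152,2.000)
cell (4,2): code 0011 → (4.152,2.000)–(4.527,3.000)
cell (4,3): code 0011 → (4.527,3.000)–(4.457,4.000)
cell (4,4): code 0001 → (4.457,4.000)–(4.000,4.796)
total: 16 segments, chained into 1 closed loop(s), length Σ = 12.463975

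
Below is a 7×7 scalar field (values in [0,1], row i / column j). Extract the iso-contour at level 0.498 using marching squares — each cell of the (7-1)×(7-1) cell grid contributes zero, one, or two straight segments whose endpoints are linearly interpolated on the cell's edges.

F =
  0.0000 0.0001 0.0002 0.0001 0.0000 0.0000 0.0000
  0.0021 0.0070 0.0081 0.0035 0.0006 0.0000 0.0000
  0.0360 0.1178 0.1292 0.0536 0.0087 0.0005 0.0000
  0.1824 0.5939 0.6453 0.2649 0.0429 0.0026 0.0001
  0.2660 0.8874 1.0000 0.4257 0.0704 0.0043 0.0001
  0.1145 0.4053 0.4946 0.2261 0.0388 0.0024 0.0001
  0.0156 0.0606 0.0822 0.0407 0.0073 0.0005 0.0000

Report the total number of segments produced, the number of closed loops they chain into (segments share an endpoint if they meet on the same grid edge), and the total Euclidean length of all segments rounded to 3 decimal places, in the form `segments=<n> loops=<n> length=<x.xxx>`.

segments=8 loops=1 length=7.342

cell (2,0): code 0100 → (2.799,1.000)–(3.000,0.767)
cell (2,1): code 1100 → (2.715,2.000)–(2.799,1.000)
cell (2,2): code 1000 → (3.000,2.387)–(2.715,2.000)
cell (3,0): code 0110 → (3.000,0.767)–(4.000,0.373)
cell (3,2): code 1001 → (4.000,2.874)–(3.000,2.387)
cell (4,0): code 0010 → (4.000,0.373)–(4.808,1.000)
cell (4,1): code 0011 → (4.808,1.000)–(4.993,2.000)
cell (4,2): code 0001 → (4.993,2.000)–(4.000,2.874)
total: 8 segments, chained into 1 closed loop(s), length Σ = 7.341991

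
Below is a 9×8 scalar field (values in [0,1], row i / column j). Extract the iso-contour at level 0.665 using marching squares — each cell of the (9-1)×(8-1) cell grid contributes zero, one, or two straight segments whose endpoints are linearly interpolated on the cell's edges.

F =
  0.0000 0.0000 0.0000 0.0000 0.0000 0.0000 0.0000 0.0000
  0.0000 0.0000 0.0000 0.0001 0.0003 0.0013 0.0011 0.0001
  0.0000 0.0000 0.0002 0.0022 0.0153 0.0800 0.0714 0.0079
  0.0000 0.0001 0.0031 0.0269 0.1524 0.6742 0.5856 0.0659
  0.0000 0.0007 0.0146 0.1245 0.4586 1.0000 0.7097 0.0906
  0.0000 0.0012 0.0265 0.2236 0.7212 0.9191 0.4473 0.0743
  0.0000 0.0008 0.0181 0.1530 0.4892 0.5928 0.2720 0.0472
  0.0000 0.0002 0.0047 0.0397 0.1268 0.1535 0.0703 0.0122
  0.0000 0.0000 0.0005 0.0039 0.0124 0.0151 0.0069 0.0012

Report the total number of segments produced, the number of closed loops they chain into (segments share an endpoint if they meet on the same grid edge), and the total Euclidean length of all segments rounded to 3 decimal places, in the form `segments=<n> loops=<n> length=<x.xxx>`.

segments=12 loops=1 length=7.363

cell (2,4): code 0100 → (2.985,5.000)–(3.000,4.982)
cell (2,5): code 1000 → (3.000,5.104)–(2.985,5.000)
cell (3,4): code 0110 → (3.000,4.982)–(4.000,4.381)
cell (3,5): code 1101 → (3.640,6.000)–(3.000,5.104)
cell (3,6): code 1000 → (4.000,6.072)–(3.640,6.000)
cell (4,3): code 0100 → (4.786,4.000)–(5.000,3.887)
cell (4,4): code 1110 → (4.000,4.381)–(4.786,4.000)
cell (4,5): code 1011 → (5.000,5.539)–(4.170,6.000)
cell (4,6): code 0001 → (4.170,6.000)–(4.000,6.072)
cell (5,3): code 0010 → (5.000,3.887)–(5.242,4.000)
cell (5,4): code 0011 → (5.242,4.000)–(5.779,5.000)
cell (5,5): code 0001 → (5.779,5.000)–(5.000,5.539)
total: 12 segments, chained into 1 closed loop(s), length Σ = 7.362532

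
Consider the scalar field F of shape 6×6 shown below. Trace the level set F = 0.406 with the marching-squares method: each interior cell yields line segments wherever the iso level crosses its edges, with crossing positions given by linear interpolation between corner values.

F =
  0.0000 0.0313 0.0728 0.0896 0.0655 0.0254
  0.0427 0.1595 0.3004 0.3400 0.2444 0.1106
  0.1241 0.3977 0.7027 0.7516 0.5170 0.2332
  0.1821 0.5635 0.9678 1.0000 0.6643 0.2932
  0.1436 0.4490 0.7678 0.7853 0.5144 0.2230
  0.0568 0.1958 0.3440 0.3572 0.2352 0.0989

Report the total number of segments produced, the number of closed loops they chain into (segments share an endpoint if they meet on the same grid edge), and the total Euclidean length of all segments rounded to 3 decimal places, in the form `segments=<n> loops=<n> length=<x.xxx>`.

cell (1,1): code 0100 → (1.262,2.000)–(2.000,1.027)
cell (1,2): code 1100 → (1.160,3.000)–(1.262,2.000)
cell (1,3): code 1100 → (1.593,4.000)–(1.160,3.000)
cell (1,4): code 1000 → (2.000,4.391)–(1.593,4.000)
cell (2,0): code 0100 → (2.050,1.000)–(3.000,0.587)
cell (2,1): code 1110 → (2.000,1.027)–(2.050,1.000)
cell (2,4): code 1001 → (3.000,4.696)–(2.000,4.391)
cell (3,0): code 0110 → (3.000,0.587)–(4.000,0.859)
cell (3,4): code 1001 → (4.000,4.372)–(3.000,4.696)
cell (4,0): code 0010 → (4.000,0.859)–(4.170,1.000)
cell (4,1): code 0011 → (4.170,1.000)–(4.854,2.000)
cell (4,2): code 0011 → (4.854,2.000)–(4.886,3.000)
cell (4,3): code 0011 → (4.886,3.000)–(4.388,4.000)
cell (4,4): code 0001 → (4.388,4.000)–(4.000,4.372)
total: 14 segments, chained into 1 closed loop(s), length Σ = 12.193216

segments=14 loops=1 length=12.193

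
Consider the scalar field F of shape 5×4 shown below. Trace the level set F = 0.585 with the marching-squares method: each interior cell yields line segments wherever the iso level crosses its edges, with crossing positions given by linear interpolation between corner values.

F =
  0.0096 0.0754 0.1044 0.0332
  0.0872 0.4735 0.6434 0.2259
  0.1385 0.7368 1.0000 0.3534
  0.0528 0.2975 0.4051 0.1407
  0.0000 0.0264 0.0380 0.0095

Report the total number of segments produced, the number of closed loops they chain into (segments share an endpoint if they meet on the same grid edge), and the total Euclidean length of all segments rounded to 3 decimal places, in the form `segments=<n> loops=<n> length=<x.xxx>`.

segments=8 loops=1 length=5.504

cell (0,1): code 0100 → (0.892,2.000)–(1.000,1.656)
cell (0,2): code 1000 → (1.000,2.140)–(0.892,2.000)
cell (1,0): code 0100 → (1.423,1.000)–(2.000,0.746)
cell (1,1): code 1110 → (1.000,1.656)–(1.423,1.000)
cell (1,2): code 1001 → (2.000,2.642)–(1.000,2.140)
cell (2,0): code 0010 → (2.000,0.746)–(2.346,1.000)
cell (2,1): code 0011 → (2.346,1.000)–(2.698,2.000)
cell (2,2): code 0001 → (2.698,2.000)–(2.000,2.642)
total: 8 segments, chained into 1 closed loop(s), length Σ = 5.503946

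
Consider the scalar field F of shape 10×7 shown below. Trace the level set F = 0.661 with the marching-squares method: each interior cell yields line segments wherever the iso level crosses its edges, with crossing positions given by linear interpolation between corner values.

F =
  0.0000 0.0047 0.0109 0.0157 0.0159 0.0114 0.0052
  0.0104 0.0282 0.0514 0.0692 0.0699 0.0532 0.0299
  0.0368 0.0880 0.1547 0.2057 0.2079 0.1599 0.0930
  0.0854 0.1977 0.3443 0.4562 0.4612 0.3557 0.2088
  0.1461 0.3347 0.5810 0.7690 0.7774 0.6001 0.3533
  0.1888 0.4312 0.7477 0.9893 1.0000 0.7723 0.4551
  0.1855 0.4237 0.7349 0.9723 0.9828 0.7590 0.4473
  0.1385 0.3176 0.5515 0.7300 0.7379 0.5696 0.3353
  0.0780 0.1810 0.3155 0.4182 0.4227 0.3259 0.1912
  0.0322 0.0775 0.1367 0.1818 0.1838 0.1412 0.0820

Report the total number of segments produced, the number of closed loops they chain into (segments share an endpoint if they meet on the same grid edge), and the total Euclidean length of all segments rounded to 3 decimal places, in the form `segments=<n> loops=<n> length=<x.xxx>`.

cell (3,2): code 0100 → (3.655,3.000)–(4.000,2.426)
cell (3,3): code 1100 → (3.632,4.000)–(3.655,3.000)
cell (3,4): code 1000 → (4.000,4.657)–(3.632,4.000)
cell (4,1): code 0100 → (4.480,2.000)–(5.000,1.726)
cell (4,2): code 1110 → (4.000,2.426)–(4.480,2.000)
cell (4,4): code 1101 → (4.354,5.000)–(4.000,4.657)
cell (4,5): code 1000 → (5.000,5.351)–(4.354,5.000)
cell (5,1): code 0110 → (5.000,1.726)–(6.000,1.763)
cell (5,5): code 1001 → (6.000,5.314)–(5.000,5.351)
cell (6,1): code 0010 → (6.000,1.763)–(6.403,2.000)
cell (6,2): code 0111 → (6.403,2.000)–(7.000,2.613)
cell (6,4): code 1011 → (7.000,4.457)–(6.517,5.000)
cell (6,5): code 0001 → (6.517,5.000)–(6.000,5.314)
cell (7,2): code 0010 → (7.000,2.613)–(7.221,3.000)
cell (7,3): code 0011 → (7.221,3.000)–(7.244,4.000)
cell (7,4): code 0001 → (7.244,4.000)–(7.000,4.457)
total: 16 segments, chained into 1 closed loop(s), length Σ = 11.501541

segments=16 loops=1 length=11.502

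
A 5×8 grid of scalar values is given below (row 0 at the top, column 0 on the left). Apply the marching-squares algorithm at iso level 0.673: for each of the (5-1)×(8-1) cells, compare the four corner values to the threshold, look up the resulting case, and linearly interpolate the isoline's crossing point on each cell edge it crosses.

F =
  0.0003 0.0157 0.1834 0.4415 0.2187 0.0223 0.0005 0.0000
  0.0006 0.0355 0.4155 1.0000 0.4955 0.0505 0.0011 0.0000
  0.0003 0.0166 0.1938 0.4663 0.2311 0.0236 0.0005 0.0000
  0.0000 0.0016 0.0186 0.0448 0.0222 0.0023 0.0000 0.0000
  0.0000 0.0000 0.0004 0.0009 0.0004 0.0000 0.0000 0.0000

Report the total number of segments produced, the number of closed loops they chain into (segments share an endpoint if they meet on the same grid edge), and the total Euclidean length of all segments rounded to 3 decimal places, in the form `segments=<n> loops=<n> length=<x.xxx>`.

segments=4 loops=1 length=3.405

cell (0,2): code 0100 → (0.415,3.000)–(1.000,2.441)
cell (0,3): code 1000 → (1.000,3.648)–(0.415,3.000)
cell (1,2): code 0010 → (1.000,2.441)–(1.613,3.000)
cell (1,3): code 0001 → (1.613,3.000)–(1.000,3.648)
total: 4 segments, chained into 1 closed loop(s), length Σ = 3.404885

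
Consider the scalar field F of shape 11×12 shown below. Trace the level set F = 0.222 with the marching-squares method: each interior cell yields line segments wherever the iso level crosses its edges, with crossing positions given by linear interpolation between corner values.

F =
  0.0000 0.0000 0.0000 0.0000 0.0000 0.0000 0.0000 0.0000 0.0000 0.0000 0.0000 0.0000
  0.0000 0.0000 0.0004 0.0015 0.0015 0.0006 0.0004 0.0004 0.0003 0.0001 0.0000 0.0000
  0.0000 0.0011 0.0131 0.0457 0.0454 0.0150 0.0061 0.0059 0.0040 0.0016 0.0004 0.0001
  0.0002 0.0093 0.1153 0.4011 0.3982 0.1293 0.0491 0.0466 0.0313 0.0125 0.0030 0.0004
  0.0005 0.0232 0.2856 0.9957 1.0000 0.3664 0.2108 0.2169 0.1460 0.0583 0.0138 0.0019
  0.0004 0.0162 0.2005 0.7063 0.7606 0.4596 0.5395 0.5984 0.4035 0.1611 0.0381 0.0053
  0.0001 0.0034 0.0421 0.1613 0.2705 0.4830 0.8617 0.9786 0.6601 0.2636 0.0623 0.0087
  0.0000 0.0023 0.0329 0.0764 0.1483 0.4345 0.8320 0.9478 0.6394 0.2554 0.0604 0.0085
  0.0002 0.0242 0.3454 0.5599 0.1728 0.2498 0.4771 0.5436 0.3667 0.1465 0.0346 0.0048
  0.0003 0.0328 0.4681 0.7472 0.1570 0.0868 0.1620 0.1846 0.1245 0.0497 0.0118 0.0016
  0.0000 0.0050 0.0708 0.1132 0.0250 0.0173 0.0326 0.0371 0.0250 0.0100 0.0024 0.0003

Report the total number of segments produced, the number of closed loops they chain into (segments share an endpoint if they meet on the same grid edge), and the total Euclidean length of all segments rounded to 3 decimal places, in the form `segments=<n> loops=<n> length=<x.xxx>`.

cell (2,2): code 0100 → (2.496,3.000)–(3.000,2.373)
cell (2,3): code 1100 → (2.501,4.000)–(2.496,3.000)
cell (2,4): code 1000 → (3.000,4.655)–(2.501,4.000)
cell (3,1): code 0100 → (3.627,2.000)–(4.000,1.758)
cell (3,2): code 1110 → (3.000,2.373)–(3.627,2.000)
cell (3,4): code 1101 → (3.391,5.000)–(3.000,4.655)
cell (3,5): code 1000 → (4.000,5.928)–(3.391,5.000)
cell (4,1): code 0010 → (4.000,1.758)–(4.747,2.000)
cell (4,2): code 0111 → (4.747,2.000)–(5.000,2.043)
cell (4,5): code 1101 → (4.034,6.000)–(4.000,5.928)
cell (4,6): code 1100 → (4.013,7.000)–(4.034,6.000)
cell (4,7): code 1100 → (4.295,8.000)–(4.013,7.000)
cell (4,8): code 1000 → (5.000,8.749)–(4.295,8.000)
cell (5,2): code 0010 → (5.000,2.043)–(5.889,3.000)
cell (5,3): code 0111 → (5.889,3.000)–(6.000,3.556)
cell (5,8): code 1101 → (5.594,9.000)–(5.000,8.749)
cell (5,9): code 1000 → (6.000,9.207)–(5.594,9.000)
cell (6,3): code 0010 → (6.000,3.556)–(6.397,4.000)
cell (6,4): code 0111 → (6.397,4.000)–(7.000,4.258)
cell (6,9): code 1001 → (7.000,9.171)–(6.000,9.207)
cell (7,1): code 0100 → (7.605,2.000)–(8.000,1.616)
cell (7,2): code 1100 → (7.301,3.000)–(7.605,2.000)
cell (7,3): code 1000 → (8.000,3.873)–(7.301,3.000)
cell (7,4): code 0110 → (7.000,4.258)–(8.000,4.639)
cell (7,8): code 1011 → (8.000,8.657)–(7.307,9.000)
cell (7,9): code 0001 → (7.307,9.000)–(7.000,9.171)
cell (8,1): code 0110 → (8.000,1.616)–(9.000,1.435)
cell (8,3): code 1001 → (9.000,3.890)–(8.000,3.873)
cell (8,4): code 0010 → (8.000,4.639)–(8.171,5.000)
cell (8,5): code 0011 → (8.171,5.000)–(8.810,6.000)
cell (8,6): code 0011 → (8.810,6.000)–(8.896,7.000)
cell (8,7): code 0011 → (8.896,7.000)–(8.597,8.000)
cell (8,8): code 0001 → (8.597,8.000)–(8.000,8.657)
cell (9,1): code 0010 → (9.000,1.435)–(9.619,2.000)
cell (9,2): code 0011 → (9.619,2.000)–(9.828,3.000)
cell (9,3): code 0001 → (9.828,3.000)–(9.000,3.890)
total: 36 segments, chained into 2 closed loop(s), length Σ = 29.371866

segments=36 loops=2 length=29.372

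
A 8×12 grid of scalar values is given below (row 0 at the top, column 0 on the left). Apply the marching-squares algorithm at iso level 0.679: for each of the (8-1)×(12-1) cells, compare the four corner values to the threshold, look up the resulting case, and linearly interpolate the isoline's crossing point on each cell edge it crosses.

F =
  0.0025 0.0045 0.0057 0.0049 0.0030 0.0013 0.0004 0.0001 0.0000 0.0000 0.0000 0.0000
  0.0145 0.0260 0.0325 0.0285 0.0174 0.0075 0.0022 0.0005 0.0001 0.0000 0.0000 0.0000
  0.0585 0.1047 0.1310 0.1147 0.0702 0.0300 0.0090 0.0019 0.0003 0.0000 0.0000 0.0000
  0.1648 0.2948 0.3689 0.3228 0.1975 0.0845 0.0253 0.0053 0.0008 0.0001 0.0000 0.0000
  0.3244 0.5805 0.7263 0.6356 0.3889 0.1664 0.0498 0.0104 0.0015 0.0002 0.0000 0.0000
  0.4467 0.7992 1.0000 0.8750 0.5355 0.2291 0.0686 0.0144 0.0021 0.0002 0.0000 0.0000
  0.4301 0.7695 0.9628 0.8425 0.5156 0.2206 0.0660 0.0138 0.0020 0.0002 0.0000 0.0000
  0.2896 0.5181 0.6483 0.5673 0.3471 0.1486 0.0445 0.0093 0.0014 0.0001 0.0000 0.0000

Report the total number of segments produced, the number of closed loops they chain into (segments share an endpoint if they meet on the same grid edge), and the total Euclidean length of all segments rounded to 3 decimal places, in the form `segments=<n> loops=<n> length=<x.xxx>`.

cell (3,1): code 0100 → (3.868,2.000)–(4.000,1.676)
cell (3,2): code 1000 → (4.000,2.521)–(3.868,2.000)
cell (4,0): code 0100 → (4.450,1.000)–(5.000,0.659)
cell (4,1): code 1110 → (4.000,1.676)–(4.450,1.000)
cell (4,2): code 1101 → (4.181,3.000)–(4.000,2.521)
cell (4,3): code 1000 → (5.000,3.577)–(4.181,3.000)
cell (5,0): code 0110 → (5.000,0.659)–(6.000,0.733)
cell (5,3): code 1001 → (6.000,3.500)–(5.000,3.577)
cell (6,0): code 0010 → (6.000,0.733)–(6.360,1.000)
cell (6,1): code 0011 → (6.360,1.000)–(6.902,2.000)
cell (6,2): code 0011 → (6.902,2.000)–(6.594,3.000)
cell (6,3): code 0001 → (6.594,3.000)–(6.000,3.500)
total: 12 segments, chained into 1 closed loop(s), length Σ = 9.275029

segments=12 loops=1 length=9.275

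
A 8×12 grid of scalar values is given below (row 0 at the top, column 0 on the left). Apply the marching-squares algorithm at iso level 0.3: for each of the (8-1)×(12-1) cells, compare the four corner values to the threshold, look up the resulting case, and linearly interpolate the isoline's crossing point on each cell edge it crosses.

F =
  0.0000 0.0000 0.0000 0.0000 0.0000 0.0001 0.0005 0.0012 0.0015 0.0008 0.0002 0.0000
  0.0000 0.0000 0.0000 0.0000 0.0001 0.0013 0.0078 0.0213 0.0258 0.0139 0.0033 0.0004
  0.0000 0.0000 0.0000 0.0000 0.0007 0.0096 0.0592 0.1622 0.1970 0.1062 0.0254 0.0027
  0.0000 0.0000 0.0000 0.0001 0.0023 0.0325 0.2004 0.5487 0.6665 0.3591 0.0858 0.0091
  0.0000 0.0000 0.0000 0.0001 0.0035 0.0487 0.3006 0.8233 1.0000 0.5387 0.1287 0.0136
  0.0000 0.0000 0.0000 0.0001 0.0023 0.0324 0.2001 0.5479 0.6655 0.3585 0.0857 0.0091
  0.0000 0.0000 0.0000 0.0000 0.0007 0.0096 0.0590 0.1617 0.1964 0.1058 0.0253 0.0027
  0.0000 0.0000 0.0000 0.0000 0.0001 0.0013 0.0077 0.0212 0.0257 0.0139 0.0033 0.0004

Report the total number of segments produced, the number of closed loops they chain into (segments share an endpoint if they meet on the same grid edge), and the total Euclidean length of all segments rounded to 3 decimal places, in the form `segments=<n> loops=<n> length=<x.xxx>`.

segments=14 loops=1 length=11.065

cell (2,6): code 0100 → (2.357,7.000)–(3.000,6.286)
cell (2,7): code 1100 → (2.219,8.000)–(2.357,7.000)
cell (2,8): code 1100 → (2.766,9.000)–(2.219,8.000)
cell (2,9): code 1000 → (3.000,9.216)–(2.766,9.000)
cell (3,5): code 0100 → (3.994,6.000)–(4.000,5.998)
cell (3,6): code 1110 → (3.000,6.286)–(3.994,6.000)
cell (3,9): code 1001 → (4.000,9.582)–(3.000,9.216)
cell (4,5): code 0010 → (4.000,5.998)–(4.006,6.000)
cell (4,6): code 0111 → (4.006,6.000)–(5.000,6.287)
cell (4,9): code 1001 → (5.000,9.214)–(4.000,9.582)
cell (5,6): code 0010 → (5.000,6.287)–(5.642,7.000)
cell (5,7): code 0011 → (5.642,7.000)–(5.779,8.000)
cell (5,8): code 0011 → (5.779,8.000)–(5.231,9.000)
cell (5,9): code 0001 → (5.231,9.000)–(5.000,9.214)
total: 14 segments, chained into 1 closed loop(s), length Σ = 11.065252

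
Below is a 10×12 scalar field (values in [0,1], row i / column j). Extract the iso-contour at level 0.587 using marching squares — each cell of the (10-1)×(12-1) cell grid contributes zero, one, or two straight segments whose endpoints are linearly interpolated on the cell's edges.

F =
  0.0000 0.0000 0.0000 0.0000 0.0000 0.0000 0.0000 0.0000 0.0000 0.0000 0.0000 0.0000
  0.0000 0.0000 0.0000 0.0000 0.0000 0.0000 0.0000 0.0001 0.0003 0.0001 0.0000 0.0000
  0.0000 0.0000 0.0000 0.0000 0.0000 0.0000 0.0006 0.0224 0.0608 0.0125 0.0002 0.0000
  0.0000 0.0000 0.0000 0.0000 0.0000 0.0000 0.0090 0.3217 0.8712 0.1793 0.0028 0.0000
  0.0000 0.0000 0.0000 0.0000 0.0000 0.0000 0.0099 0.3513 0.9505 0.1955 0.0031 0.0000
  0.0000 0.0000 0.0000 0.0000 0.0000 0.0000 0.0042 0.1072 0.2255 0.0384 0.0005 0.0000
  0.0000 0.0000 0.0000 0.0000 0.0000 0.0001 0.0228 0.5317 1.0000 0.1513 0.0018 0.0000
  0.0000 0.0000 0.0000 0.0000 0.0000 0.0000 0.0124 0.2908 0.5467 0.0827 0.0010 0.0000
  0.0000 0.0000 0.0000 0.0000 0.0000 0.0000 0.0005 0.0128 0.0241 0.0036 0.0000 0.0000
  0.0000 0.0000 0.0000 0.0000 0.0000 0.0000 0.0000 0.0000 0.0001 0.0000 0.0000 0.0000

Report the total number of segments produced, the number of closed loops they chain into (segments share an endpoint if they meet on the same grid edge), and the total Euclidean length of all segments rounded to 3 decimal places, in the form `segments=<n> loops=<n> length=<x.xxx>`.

segments=10 loops=2 length=8.707

cell (2,7): code 0100 → (2.649,8.000)–(3.000,7.483)
cell (2,8): code 1000 → (3.000,8.411)–(2.649,8.000)
cell (3,7): code 0110 → (3.000,7.483)–(4.000,7.393)
cell (3,8): code 1001 → (4.000,8.481)–(3.000,8.411)
cell (4,7): code 0010 → (4.000,7.393)–(4.501,8.000)
cell (4,8): code 0001 → (4.501,8.000)–(4.000,8.481)
cell (5,7): code 0100 → (5.467,8.000)–(6.000,7.118)
cell (5,8): code 1000 → (6.000,8.487)–(5.467,8.000)
cell (6,7): code 0010 → (6.000,7.118)–(6.911,8.000)
cell (6,8): code 0001 → (6.911,8.000)–(6.000,8.487)
total: 10 segments, chained into 2 closed loop(s), length Σ = 8.707029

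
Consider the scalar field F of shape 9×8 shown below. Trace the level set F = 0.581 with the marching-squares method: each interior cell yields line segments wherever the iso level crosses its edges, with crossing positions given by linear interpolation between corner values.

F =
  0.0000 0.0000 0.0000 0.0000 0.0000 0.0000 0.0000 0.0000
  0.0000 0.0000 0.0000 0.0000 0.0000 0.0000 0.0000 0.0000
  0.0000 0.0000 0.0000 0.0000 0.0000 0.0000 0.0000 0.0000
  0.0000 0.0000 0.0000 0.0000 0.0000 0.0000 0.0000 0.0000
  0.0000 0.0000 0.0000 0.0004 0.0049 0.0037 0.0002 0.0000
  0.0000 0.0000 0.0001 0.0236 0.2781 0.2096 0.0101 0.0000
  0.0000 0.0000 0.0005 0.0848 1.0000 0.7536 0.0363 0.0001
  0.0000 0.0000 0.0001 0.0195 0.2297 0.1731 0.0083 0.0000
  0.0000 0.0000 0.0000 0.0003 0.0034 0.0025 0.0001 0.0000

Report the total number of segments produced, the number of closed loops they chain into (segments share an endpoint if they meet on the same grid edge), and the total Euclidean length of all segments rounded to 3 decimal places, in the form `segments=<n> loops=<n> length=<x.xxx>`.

cell (5,3): code 0100 → (5.420,4.000)–(6.000,3.542)
cell (5,4): code 1100 → (5.683,5.000)–(5.420,4.000)
cell (5,5): code 1000 → (6.000,5.241)–(5.683,5.000)
cell (6,3): code 0010 → (6.000,3.542)–(6.544,4.000)
cell (6,4): code 0011 → (6.544,4.000)–(6.297,5.000)
cell (6,5): code 0001 → (6.297,5.000)–(6.000,5.241)
total: 6 segments, chained into 1 closed loop(s), length Σ = 4.294916

segments=6 loops=1 length=4.295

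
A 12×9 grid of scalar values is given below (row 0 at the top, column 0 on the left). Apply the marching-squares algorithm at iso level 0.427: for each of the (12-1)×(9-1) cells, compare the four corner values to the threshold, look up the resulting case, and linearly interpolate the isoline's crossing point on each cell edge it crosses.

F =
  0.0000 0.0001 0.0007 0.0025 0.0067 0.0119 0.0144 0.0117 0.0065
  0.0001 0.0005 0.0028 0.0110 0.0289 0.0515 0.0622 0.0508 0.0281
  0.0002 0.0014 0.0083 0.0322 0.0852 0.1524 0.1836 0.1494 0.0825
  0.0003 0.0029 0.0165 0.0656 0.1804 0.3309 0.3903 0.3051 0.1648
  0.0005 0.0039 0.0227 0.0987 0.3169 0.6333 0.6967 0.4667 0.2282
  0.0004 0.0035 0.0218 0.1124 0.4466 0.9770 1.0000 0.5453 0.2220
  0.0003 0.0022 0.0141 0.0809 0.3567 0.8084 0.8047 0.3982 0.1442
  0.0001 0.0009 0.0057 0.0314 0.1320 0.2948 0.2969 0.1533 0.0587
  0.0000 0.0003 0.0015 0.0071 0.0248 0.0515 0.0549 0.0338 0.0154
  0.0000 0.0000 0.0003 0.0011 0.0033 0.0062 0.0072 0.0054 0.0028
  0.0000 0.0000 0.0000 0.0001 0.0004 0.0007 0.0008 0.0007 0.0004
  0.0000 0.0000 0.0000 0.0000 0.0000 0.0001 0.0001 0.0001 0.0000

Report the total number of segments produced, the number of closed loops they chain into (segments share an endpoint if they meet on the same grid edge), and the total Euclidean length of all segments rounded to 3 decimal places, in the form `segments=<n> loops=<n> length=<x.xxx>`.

segments=14 loops=1 length=10.973

cell (3,4): code 0100 → (3.318,5.000)–(4.000,4.348)
cell (3,5): code 1100 → (3.120,6.000)–(3.318,5.000)
cell (3,6): code 1100 → (3.754,7.000)–(3.120,6.000)
cell (3,7): code 1000 → (4.000,7.166)–(3.754,7.000)
cell (4,3): code 0100 → (4.849,4.000)–(5.000,3.941)
cell (4,4): code 1110 → (4.000,4.348)–(4.849,4.000)
cell (4,7): code 1001 → (5.000,7.366)–(4.000,7.166)
cell (5,3): code 0010 → (5.000,3.941)–(5.218,4.000)
cell (5,4): code 0111 → (5.218,4.000)–(6.000,4.156)
cell (5,6): code 1011 → (6.000,6.929)–(5.804,7.000)
cell (5,7): code 0001 → (5.804,7.000)–(5.000,7.366)
cell (6,4): code 0010 → (6.000,4.156)–(6.743,5.000)
cell (6,5): code 0011 → (6.743,5.000)–(6.744,6.000)
cell (6,6): code 0001 → (6.744,6.000)–(6.000,6.929)
total: 14 segments, chained into 1 closed loop(s), length Σ = 10.972920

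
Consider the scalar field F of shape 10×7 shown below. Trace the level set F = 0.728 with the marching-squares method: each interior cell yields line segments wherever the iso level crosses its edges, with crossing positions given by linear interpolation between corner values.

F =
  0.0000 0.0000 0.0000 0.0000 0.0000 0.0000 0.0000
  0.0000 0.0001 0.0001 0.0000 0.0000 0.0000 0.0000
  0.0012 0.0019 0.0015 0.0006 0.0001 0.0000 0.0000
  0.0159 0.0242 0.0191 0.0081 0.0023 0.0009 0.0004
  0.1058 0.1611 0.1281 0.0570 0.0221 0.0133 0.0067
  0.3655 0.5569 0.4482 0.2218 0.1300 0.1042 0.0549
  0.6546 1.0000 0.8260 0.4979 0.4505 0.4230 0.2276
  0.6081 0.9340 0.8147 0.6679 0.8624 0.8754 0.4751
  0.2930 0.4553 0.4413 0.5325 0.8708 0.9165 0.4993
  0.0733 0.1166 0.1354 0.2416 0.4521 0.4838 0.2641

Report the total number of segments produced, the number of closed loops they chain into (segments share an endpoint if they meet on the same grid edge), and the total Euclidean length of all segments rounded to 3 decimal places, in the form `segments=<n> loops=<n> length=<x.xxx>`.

cell (5,0): code 0100 → (5.386,1.000)–(6.000,0.213)
cell (5,1): code 1100 → (5.741,2.000)–(5.386,1.000)
cell (5,2): code 1000 → (6.000,2.299)–(5.741,2.000)
cell (6,0): code 0110 → (6.000,0.213)–(7.000,0.368)
cell (6,2): code 1001 → (7.000,2.591)–(6.000,2.299)
cell (6,3): code 0100 → (6.674,4.000)–(7.000,3.309)
cell (6,4): code 1100 → (6.674,5.000)–(6.674,4.000)
cell (6,5): code 1000 → (7.000,5.368)–(6.674,5.000)
cell (7,0): code 0010 → (7.000,0.368)–(7.430,1.000)
cell (7,1): code 0011 → (7.430,1.000)–(7.232,2.000)
cell (7,2): code 0001 → (7.232,2.000)–(7.000,2.591)
cell (7,3): code 0110 → (7.000,3.309)–(8.000,3.578)
cell (7,5): code 1001 → (8.000,5.452)–(7.000,5.368)
cell (8,3): code 0010 → (8.000,3.578)–(8.341,4.000)
cell (8,4): code 0011 → (8.341,4.000)–(8.436,5.000)
cell (8,5): code 0001 → (8.436,5.000)–(8.000,5.452)
total: 16 segments, chained into 2 closed loop(s), length Σ = 13.397128

segments=16 loops=2 length=13.397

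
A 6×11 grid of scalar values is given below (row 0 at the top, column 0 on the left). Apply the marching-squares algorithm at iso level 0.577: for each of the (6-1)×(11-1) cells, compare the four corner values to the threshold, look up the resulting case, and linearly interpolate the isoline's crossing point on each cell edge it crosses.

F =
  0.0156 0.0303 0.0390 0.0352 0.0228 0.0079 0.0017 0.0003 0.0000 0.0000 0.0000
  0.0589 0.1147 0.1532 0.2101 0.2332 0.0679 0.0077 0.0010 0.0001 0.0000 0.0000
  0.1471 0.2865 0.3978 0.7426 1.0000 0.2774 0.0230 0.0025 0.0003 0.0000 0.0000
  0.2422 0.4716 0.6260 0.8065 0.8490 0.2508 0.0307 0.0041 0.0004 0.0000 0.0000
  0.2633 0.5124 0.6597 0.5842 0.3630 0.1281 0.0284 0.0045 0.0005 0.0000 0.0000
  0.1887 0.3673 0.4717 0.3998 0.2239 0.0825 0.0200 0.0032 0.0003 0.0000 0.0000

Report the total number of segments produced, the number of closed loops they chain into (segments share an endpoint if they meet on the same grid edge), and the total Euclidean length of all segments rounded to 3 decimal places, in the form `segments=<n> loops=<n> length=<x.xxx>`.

cell (1,2): code 0100 → (1.689,3.000)–(2.000,2.520)
cell (1,3): code 1100 → (1.448,4.000)–(1.689,3.000)
cell (1,4): code 1000 → (2.000,4.585)–(1.448,4.000)
cell (2,1): code 0100 → (2.785,2.000)–(3.000,1.683)
cell (2,2): code 1110 → (2.000,2.520)–(2.785,2.000)
cell (2,4): code 1001 → (3.000,4.455)–(2.000,4.585)
cell (3,1): code 0110 → (3.000,1.683)–(4.000,1.439)
cell (3,3): code 1011 → (4.000,3.033)–(3.560,4.000)
cell (3,4): code 0001 → (3.560,4.000)–(3.000,4.455)
cell (4,1): code 0010 → (4.000,1.439)–(4.440,2.000)
cell (4,2): code 0011 → (4.440,2.000)–(4.039,3.000)
cell (4,3): code 0001 → (4.039,3.000)–(4.000,3.033)
total: 12 segments, chained into 1 closed loop(s), length Σ = 9.393264

segments=12 loops=1 length=9.393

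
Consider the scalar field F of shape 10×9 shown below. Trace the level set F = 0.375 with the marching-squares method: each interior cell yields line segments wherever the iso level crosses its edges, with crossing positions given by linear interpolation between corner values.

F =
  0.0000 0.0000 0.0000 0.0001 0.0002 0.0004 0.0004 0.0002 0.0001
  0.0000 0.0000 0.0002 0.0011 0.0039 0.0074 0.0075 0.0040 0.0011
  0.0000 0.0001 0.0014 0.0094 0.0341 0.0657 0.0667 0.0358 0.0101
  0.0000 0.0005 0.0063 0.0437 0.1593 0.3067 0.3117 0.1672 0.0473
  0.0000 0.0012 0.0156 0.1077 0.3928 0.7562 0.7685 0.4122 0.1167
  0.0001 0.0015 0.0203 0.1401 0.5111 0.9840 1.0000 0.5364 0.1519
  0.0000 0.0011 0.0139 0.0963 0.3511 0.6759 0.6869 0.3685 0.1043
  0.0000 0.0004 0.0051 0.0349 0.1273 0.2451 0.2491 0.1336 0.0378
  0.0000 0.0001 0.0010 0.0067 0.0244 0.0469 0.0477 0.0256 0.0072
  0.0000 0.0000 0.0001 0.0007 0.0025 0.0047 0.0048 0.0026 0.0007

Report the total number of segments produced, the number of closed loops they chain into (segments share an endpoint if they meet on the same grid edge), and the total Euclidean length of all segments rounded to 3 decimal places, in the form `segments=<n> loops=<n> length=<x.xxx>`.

segments=14 loops=1 length=11.430

cell (3,3): code 0100 → (3.924,4.000)–(4.000,3.938)
cell (3,4): code 1100 → (3.152,5.000)–(3.924,4.000)
cell (3,5): code 1100 → (3.139,6.000)–(3.152,5.000)
cell (3,6): code 1100 → (3.848,7.000)–(3.139,6.000)
cell (3,7): code 1000 → (4.000,7.126)–(3.848,7.000)
cell (4,3): code 0110 → (4.000,3.938)–(5.000,3.633)
cell (4,7): code 1001 → (5.000,7.420)–(4.000,7.126)
cell (5,3): code 0010 → (5.000,3.633)–(5.851,4.000)
cell (5,4): code 0111 → (5.851,4.000)–(6.000,4.074)
cell (5,6): code 1011 → (6.000,6.980)–(5.961,7.000)
cell (5,7): code 0001 → (5.961,7.000)–(5.000,7.420)
cell (6,4): code 0010 → (6.000,4.074)–(6.698,5.000)
cell (6,5): code 0011 → (6.698,5.000)–(6.712,6.000)
cell (6,6): code 0001 → (6.712,6.000)–(6.000,6.980)
total: 14 segments, chained into 1 closed loop(s), length Σ = 11.430000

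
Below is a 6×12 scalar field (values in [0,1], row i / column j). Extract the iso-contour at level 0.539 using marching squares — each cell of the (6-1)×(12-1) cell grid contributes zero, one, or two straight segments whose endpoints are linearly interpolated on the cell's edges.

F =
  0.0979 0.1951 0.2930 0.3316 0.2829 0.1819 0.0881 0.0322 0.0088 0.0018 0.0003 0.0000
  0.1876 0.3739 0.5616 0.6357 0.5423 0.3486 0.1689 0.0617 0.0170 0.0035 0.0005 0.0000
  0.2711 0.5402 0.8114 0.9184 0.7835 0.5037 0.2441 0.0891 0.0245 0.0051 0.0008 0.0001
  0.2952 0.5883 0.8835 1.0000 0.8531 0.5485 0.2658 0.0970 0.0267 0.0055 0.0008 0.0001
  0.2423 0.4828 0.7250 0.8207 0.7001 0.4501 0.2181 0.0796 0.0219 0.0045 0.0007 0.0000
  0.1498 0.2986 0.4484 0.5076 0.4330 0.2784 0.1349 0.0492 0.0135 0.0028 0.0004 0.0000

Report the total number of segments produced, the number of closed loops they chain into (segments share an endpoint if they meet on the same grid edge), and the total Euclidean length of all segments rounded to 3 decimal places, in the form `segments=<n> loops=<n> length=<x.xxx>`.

segments=18 loops=1 length=13.041

cell (0,1): code 0100 → (0.916,2.000)–(1.000,1.880)
cell (0,2): code 1100 → (0.682,3.000)–(0.916,2.000)
cell (0,3): code 1100 → (0.987,4.000)–(0.682,3.000)
cell (0,4): code 1000 → (1.000,4.017)–(0.987,4.000)
cell (1,0): code 0100 → (1.993,1.000)–(2.000,0.996)
cell (1,1): code 1110 → (1.000,1.880)–(1.993,1.000)
cell (1,4): code 1001 → (2.000,4.874)–(1.000,4.017)
cell (2,0): code 0110 → (2.000,0.996)–(3.000,0.832)
cell (2,4): code 1101 → (2.788,5.000)–(2.000,4.874)
cell (2,5): code 1000 → (3.000,5.034)–(2.788,5.000)
cell (3,0): code 0010 → (3.000,0.832)–(3.467,1.000)
cell (3,1): code 0111 → (3.467,1.000)–(4.000,1.232)
cell (3,4): code 1011 → (4.000,4.644)–(3.097,5.000)
cell (3,5): code 0001 → (3.097,5.000)–(3.000,5.034)
cell (4,1): code 0010 → (4.000,1.232)–(4.672,2.000)
cell (4,2): code 0011 → (4.672,2.000)–(4.900,3.000)
cell (4,3): code 0011 → (4.900,3.000)–(4.603,4.000)
cell (4,4): code 0001 → (4.603,4.000)–(4.000,4.644)
total: 18 segments, chained into 1 closed loop(s), length Σ = 13.041192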